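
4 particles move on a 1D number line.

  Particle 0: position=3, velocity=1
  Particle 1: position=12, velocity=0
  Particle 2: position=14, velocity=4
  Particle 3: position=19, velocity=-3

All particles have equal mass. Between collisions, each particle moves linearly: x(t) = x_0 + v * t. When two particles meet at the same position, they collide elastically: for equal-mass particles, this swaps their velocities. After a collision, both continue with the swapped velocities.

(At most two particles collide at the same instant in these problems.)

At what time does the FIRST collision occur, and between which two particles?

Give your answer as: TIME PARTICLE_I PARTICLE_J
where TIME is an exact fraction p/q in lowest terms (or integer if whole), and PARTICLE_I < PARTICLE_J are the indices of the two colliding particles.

Answer: 5/7 2 3

Derivation:
Pair (0,1): pos 3,12 vel 1,0 -> gap=9, closing at 1/unit, collide at t=9
Pair (1,2): pos 12,14 vel 0,4 -> not approaching (rel speed -4 <= 0)
Pair (2,3): pos 14,19 vel 4,-3 -> gap=5, closing at 7/unit, collide at t=5/7
Earliest collision: t=5/7 between 2 and 3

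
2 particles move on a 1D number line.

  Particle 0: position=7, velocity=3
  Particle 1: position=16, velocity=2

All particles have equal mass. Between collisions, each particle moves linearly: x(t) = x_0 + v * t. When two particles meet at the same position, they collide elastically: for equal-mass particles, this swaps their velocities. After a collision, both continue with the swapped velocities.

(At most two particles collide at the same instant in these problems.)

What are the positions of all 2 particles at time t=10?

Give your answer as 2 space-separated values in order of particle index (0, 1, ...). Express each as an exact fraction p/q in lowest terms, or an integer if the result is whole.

Collision at t=9: particles 0 and 1 swap velocities; positions: p0=34 p1=34; velocities now: v0=2 v1=3
Advance to t=10 (no further collisions before then); velocities: v0=2 v1=3; positions = 36 37

Answer: 36 37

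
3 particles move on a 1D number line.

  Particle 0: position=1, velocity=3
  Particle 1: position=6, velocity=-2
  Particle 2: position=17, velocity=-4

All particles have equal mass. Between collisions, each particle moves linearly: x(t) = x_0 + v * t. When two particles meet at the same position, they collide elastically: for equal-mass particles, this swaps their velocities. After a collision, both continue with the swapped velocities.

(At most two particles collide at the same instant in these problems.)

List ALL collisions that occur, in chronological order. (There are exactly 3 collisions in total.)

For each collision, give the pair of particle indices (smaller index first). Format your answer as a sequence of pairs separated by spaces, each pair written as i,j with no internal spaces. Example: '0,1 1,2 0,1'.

Collision at t=1: particles 0 and 1 swap velocities; positions: p0=4 p1=4 p2=13; velocities now: v0=-2 v1=3 v2=-4
Collision at t=16/7: particles 1 and 2 swap velocities; positions: p0=10/7 p1=55/7 p2=55/7; velocities now: v0=-2 v1=-4 v2=3
Collision at t=11/2: particles 0 and 1 swap velocities; positions: p0=-5 p1=-5 p2=35/2; velocities now: v0=-4 v1=-2 v2=3

Answer: 0,1 1,2 0,1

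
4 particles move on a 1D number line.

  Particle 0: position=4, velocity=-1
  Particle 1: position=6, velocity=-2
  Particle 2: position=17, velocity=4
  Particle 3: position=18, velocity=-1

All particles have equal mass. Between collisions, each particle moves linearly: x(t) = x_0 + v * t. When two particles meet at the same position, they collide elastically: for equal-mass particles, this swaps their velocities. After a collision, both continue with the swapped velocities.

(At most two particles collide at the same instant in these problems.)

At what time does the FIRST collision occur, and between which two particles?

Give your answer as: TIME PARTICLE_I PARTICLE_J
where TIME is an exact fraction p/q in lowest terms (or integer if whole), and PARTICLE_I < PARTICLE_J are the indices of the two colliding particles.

Pair (0,1): pos 4,6 vel -1,-2 -> gap=2, closing at 1/unit, collide at t=2
Pair (1,2): pos 6,17 vel -2,4 -> not approaching (rel speed -6 <= 0)
Pair (2,3): pos 17,18 vel 4,-1 -> gap=1, closing at 5/unit, collide at t=1/5
Earliest collision: t=1/5 between 2 and 3

Answer: 1/5 2 3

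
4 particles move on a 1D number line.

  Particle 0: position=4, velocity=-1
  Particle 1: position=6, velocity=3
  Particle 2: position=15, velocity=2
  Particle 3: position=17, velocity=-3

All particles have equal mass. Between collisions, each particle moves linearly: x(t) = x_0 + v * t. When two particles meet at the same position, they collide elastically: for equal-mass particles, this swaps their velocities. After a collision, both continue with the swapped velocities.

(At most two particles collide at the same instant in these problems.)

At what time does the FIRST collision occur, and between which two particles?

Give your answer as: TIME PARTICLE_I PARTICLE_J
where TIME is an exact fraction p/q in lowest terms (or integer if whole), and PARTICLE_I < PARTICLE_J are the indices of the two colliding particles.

Pair (0,1): pos 4,6 vel -1,3 -> not approaching (rel speed -4 <= 0)
Pair (1,2): pos 6,15 vel 3,2 -> gap=9, closing at 1/unit, collide at t=9
Pair (2,3): pos 15,17 vel 2,-3 -> gap=2, closing at 5/unit, collide at t=2/5
Earliest collision: t=2/5 between 2 and 3

Answer: 2/5 2 3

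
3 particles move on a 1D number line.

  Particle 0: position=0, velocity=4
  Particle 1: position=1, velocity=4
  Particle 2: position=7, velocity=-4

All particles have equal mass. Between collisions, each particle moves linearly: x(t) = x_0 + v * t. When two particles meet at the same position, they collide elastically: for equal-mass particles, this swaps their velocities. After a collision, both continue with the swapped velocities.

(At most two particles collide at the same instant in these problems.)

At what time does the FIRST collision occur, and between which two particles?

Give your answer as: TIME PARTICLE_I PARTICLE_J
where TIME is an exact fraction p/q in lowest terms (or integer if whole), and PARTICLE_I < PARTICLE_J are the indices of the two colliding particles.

Answer: 3/4 1 2

Derivation:
Pair (0,1): pos 0,1 vel 4,4 -> not approaching (rel speed 0 <= 0)
Pair (1,2): pos 1,7 vel 4,-4 -> gap=6, closing at 8/unit, collide at t=3/4
Earliest collision: t=3/4 between 1 and 2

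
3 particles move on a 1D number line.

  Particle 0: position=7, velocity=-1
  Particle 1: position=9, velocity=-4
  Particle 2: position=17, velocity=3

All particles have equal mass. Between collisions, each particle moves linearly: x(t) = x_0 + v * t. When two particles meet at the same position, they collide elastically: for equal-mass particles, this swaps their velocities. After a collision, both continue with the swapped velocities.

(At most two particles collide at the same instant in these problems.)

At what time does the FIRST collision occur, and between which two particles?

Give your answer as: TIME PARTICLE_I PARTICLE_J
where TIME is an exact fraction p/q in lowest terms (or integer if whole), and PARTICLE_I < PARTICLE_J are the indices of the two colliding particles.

Pair (0,1): pos 7,9 vel -1,-4 -> gap=2, closing at 3/unit, collide at t=2/3
Pair (1,2): pos 9,17 vel -4,3 -> not approaching (rel speed -7 <= 0)
Earliest collision: t=2/3 between 0 and 1

Answer: 2/3 0 1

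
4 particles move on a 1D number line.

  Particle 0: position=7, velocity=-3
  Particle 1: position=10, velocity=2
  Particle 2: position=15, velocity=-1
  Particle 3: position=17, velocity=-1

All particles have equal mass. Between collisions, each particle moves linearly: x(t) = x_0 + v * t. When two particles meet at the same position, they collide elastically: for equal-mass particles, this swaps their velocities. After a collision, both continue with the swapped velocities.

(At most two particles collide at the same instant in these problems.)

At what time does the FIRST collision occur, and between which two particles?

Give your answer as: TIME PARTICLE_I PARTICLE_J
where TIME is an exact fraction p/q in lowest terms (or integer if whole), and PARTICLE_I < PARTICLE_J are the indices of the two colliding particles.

Answer: 5/3 1 2

Derivation:
Pair (0,1): pos 7,10 vel -3,2 -> not approaching (rel speed -5 <= 0)
Pair (1,2): pos 10,15 vel 2,-1 -> gap=5, closing at 3/unit, collide at t=5/3
Pair (2,3): pos 15,17 vel -1,-1 -> not approaching (rel speed 0 <= 0)
Earliest collision: t=5/3 between 1 and 2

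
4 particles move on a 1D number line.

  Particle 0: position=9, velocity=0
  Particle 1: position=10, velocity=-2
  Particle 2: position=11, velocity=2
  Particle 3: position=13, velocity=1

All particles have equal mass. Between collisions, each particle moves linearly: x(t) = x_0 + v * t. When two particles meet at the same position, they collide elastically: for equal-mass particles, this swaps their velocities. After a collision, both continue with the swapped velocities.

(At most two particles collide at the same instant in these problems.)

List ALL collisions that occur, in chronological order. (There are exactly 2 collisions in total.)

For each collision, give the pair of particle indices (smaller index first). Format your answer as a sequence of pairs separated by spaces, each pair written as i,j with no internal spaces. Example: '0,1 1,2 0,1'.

Collision at t=1/2: particles 0 and 1 swap velocities; positions: p0=9 p1=9 p2=12 p3=27/2; velocities now: v0=-2 v1=0 v2=2 v3=1
Collision at t=2: particles 2 and 3 swap velocities; positions: p0=6 p1=9 p2=15 p3=15; velocities now: v0=-2 v1=0 v2=1 v3=2

Answer: 0,1 2,3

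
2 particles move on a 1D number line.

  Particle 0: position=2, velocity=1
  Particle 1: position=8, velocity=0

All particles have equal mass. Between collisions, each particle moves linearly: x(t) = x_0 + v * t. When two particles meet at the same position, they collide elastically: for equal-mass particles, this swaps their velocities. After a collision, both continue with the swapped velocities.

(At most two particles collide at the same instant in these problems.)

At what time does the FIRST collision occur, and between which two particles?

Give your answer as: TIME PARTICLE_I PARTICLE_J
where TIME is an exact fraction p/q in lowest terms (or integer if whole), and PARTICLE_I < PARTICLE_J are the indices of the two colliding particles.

Pair (0,1): pos 2,8 vel 1,0 -> gap=6, closing at 1/unit, collide at t=6
Earliest collision: t=6 between 0 and 1

Answer: 6 0 1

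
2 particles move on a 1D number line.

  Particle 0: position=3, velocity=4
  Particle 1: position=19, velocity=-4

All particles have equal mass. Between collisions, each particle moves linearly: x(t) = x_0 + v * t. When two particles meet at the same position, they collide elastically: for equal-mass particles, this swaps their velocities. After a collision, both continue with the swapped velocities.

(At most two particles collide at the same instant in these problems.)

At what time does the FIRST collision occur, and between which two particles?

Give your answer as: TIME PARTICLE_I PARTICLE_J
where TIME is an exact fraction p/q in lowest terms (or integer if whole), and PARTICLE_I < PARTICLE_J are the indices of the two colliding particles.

Pair (0,1): pos 3,19 vel 4,-4 -> gap=16, closing at 8/unit, collide at t=2
Earliest collision: t=2 between 0 and 1

Answer: 2 0 1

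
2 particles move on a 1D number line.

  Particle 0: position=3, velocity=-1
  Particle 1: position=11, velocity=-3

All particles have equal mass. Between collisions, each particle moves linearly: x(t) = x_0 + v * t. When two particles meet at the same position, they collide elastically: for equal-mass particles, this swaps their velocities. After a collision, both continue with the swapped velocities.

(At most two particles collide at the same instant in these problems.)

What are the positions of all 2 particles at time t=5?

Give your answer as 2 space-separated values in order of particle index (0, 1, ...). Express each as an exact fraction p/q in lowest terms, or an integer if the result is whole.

Collision at t=4: particles 0 and 1 swap velocities; positions: p0=-1 p1=-1; velocities now: v0=-3 v1=-1
Advance to t=5 (no further collisions before then); velocities: v0=-3 v1=-1; positions = -4 -2

Answer: -4 -2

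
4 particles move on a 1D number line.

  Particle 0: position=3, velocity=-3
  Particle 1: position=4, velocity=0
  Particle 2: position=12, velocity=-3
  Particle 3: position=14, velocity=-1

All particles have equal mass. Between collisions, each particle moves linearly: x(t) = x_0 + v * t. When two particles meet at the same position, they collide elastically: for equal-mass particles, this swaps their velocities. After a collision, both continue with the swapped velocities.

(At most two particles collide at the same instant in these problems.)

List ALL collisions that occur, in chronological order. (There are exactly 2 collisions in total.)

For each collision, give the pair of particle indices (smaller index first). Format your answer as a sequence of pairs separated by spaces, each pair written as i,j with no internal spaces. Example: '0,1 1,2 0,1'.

Answer: 1,2 2,3

Derivation:
Collision at t=8/3: particles 1 and 2 swap velocities; positions: p0=-5 p1=4 p2=4 p3=34/3; velocities now: v0=-3 v1=-3 v2=0 v3=-1
Collision at t=10: particles 2 and 3 swap velocities; positions: p0=-27 p1=-18 p2=4 p3=4; velocities now: v0=-3 v1=-3 v2=-1 v3=0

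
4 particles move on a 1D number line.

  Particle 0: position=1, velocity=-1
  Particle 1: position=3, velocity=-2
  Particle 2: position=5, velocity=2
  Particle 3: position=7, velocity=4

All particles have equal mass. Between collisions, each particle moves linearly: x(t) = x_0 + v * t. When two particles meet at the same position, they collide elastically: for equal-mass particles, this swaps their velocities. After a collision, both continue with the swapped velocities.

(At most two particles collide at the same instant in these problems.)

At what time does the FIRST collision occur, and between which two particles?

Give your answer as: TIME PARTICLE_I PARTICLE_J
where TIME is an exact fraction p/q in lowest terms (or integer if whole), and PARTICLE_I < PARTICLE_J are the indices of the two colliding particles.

Pair (0,1): pos 1,3 vel -1,-2 -> gap=2, closing at 1/unit, collide at t=2
Pair (1,2): pos 3,5 vel -2,2 -> not approaching (rel speed -4 <= 0)
Pair (2,3): pos 5,7 vel 2,4 -> not approaching (rel speed -2 <= 0)
Earliest collision: t=2 between 0 and 1

Answer: 2 0 1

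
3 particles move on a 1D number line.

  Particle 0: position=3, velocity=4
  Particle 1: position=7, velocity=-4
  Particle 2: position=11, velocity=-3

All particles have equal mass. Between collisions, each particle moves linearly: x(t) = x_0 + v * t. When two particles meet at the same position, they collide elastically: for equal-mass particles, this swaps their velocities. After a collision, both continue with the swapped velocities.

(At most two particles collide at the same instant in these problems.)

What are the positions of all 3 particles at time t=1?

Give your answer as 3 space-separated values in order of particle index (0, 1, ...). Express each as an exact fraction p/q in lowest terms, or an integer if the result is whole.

Collision at t=1/2: particles 0 and 1 swap velocities; positions: p0=5 p1=5 p2=19/2; velocities now: v0=-4 v1=4 v2=-3
Advance to t=1 (no further collisions before then); velocities: v0=-4 v1=4 v2=-3; positions = 3 7 8

Answer: 3 7 8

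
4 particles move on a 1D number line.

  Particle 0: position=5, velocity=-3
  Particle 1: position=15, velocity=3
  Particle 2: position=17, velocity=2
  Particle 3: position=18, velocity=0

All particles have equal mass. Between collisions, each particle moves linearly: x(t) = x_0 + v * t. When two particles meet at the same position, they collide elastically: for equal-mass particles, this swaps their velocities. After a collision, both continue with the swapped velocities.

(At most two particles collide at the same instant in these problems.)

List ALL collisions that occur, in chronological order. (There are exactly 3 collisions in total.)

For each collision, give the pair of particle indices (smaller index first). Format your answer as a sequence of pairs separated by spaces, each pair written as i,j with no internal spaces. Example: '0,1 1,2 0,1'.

Collision at t=1/2: particles 2 and 3 swap velocities; positions: p0=7/2 p1=33/2 p2=18 p3=18; velocities now: v0=-3 v1=3 v2=0 v3=2
Collision at t=1: particles 1 and 2 swap velocities; positions: p0=2 p1=18 p2=18 p3=19; velocities now: v0=-3 v1=0 v2=3 v3=2
Collision at t=2: particles 2 and 3 swap velocities; positions: p0=-1 p1=18 p2=21 p3=21; velocities now: v0=-3 v1=0 v2=2 v3=3

Answer: 2,3 1,2 2,3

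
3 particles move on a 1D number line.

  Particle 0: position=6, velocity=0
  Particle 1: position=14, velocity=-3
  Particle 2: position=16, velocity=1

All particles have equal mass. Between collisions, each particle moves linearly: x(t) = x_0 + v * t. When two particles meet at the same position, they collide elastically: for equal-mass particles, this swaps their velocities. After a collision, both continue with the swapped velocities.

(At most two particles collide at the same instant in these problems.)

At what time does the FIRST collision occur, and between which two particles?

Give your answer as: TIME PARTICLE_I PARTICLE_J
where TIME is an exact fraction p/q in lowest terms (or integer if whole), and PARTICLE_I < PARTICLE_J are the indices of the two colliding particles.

Pair (0,1): pos 6,14 vel 0,-3 -> gap=8, closing at 3/unit, collide at t=8/3
Pair (1,2): pos 14,16 vel -3,1 -> not approaching (rel speed -4 <= 0)
Earliest collision: t=8/3 between 0 and 1

Answer: 8/3 0 1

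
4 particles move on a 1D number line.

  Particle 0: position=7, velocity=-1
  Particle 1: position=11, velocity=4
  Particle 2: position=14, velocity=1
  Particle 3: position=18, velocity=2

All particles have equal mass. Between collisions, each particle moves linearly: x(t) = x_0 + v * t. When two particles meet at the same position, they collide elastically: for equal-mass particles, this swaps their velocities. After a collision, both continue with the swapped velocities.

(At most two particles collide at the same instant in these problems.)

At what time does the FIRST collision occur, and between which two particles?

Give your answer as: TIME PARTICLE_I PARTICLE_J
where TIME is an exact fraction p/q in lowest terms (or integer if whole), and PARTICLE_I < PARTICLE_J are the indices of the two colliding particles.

Pair (0,1): pos 7,11 vel -1,4 -> not approaching (rel speed -5 <= 0)
Pair (1,2): pos 11,14 vel 4,1 -> gap=3, closing at 3/unit, collide at t=1
Pair (2,3): pos 14,18 vel 1,2 -> not approaching (rel speed -1 <= 0)
Earliest collision: t=1 between 1 and 2

Answer: 1 1 2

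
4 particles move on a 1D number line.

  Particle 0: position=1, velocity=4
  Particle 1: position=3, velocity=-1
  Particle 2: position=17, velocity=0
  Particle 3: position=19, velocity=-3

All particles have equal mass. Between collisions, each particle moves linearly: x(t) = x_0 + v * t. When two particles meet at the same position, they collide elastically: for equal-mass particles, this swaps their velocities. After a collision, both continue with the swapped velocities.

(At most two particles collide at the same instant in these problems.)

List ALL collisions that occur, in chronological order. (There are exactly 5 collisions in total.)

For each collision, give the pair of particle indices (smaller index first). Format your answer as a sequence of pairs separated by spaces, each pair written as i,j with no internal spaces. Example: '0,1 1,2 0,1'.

Collision at t=2/5: particles 0 and 1 swap velocities; positions: p0=13/5 p1=13/5 p2=17 p3=89/5; velocities now: v0=-1 v1=4 v2=0 v3=-3
Collision at t=2/3: particles 2 and 3 swap velocities; positions: p0=7/3 p1=11/3 p2=17 p3=17; velocities now: v0=-1 v1=4 v2=-3 v3=0
Collision at t=18/7: particles 1 and 2 swap velocities; positions: p0=3/7 p1=79/7 p2=79/7 p3=17; velocities now: v0=-1 v1=-3 v2=4 v3=0
Collision at t=4: particles 2 and 3 swap velocities; positions: p0=-1 p1=7 p2=17 p3=17; velocities now: v0=-1 v1=-3 v2=0 v3=4
Collision at t=8: particles 0 and 1 swap velocities; positions: p0=-5 p1=-5 p2=17 p3=33; velocities now: v0=-3 v1=-1 v2=0 v3=4

Answer: 0,1 2,3 1,2 2,3 0,1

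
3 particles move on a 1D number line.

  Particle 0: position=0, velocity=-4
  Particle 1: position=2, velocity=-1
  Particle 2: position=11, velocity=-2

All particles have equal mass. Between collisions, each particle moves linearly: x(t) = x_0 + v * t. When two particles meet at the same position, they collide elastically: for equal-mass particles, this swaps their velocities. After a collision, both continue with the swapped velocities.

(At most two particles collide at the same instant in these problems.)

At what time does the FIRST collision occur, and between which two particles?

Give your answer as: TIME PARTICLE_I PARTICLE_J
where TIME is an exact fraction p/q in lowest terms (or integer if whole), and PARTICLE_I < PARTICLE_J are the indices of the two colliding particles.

Pair (0,1): pos 0,2 vel -4,-1 -> not approaching (rel speed -3 <= 0)
Pair (1,2): pos 2,11 vel -1,-2 -> gap=9, closing at 1/unit, collide at t=9
Earliest collision: t=9 between 1 and 2

Answer: 9 1 2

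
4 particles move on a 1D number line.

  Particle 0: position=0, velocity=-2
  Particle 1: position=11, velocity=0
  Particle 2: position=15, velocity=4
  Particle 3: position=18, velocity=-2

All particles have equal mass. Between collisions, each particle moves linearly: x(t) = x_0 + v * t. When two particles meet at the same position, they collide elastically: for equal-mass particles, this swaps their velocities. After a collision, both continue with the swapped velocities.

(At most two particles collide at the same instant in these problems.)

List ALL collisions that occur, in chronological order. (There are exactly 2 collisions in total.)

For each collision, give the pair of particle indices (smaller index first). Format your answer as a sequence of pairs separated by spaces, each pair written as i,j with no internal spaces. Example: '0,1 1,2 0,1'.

Answer: 2,3 1,2

Derivation:
Collision at t=1/2: particles 2 and 3 swap velocities; positions: p0=-1 p1=11 p2=17 p3=17; velocities now: v0=-2 v1=0 v2=-2 v3=4
Collision at t=7/2: particles 1 and 2 swap velocities; positions: p0=-7 p1=11 p2=11 p3=29; velocities now: v0=-2 v1=-2 v2=0 v3=4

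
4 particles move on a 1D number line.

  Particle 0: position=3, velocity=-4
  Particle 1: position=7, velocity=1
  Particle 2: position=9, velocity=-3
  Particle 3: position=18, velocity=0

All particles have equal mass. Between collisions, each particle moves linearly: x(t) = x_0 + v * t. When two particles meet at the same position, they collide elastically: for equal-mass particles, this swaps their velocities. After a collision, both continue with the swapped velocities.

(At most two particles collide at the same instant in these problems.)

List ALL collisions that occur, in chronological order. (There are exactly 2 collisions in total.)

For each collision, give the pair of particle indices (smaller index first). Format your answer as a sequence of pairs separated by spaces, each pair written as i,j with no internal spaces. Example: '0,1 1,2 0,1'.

Answer: 1,2 2,3

Derivation:
Collision at t=1/2: particles 1 and 2 swap velocities; positions: p0=1 p1=15/2 p2=15/2 p3=18; velocities now: v0=-4 v1=-3 v2=1 v3=0
Collision at t=11: particles 2 and 3 swap velocities; positions: p0=-41 p1=-24 p2=18 p3=18; velocities now: v0=-4 v1=-3 v2=0 v3=1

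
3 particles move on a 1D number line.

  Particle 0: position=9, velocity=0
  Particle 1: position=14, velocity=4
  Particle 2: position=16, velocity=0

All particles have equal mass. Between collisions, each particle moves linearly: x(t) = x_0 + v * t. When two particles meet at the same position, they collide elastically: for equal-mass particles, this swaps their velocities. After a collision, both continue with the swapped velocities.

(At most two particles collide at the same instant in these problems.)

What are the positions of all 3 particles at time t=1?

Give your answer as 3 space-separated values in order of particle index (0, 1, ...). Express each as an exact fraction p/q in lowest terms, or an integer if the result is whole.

Answer: 9 16 18

Derivation:
Collision at t=1/2: particles 1 and 2 swap velocities; positions: p0=9 p1=16 p2=16; velocities now: v0=0 v1=0 v2=4
Advance to t=1 (no further collisions before then); velocities: v0=0 v1=0 v2=4; positions = 9 16 18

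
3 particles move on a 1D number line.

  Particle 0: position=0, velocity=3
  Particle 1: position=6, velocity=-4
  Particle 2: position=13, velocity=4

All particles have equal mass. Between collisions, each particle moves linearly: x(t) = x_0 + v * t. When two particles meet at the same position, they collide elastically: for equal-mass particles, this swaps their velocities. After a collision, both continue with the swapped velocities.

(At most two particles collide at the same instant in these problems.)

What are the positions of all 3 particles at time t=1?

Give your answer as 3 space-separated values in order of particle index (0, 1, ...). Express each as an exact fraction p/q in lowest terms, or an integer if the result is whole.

Answer: 2 3 17

Derivation:
Collision at t=6/7: particles 0 and 1 swap velocities; positions: p0=18/7 p1=18/7 p2=115/7; velocities now: v0=-4 v1=3 v2=4
Advance to t=1 (no further collisions before then); velocities: v0=-4 v1=3 v2=4; positions = 2 3 17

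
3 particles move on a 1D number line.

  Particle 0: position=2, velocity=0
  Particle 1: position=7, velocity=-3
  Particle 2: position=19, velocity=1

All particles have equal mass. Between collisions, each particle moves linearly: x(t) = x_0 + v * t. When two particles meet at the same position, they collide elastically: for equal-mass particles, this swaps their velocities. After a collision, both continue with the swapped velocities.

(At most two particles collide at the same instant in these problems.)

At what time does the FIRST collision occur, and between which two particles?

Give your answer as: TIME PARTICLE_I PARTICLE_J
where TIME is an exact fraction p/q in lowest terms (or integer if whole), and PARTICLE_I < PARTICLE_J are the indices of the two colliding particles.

Pair (0,1): pos 2,7 vel 0,-3 -> gap=5, closing at 3/unit, collide at t=5/3
Pair (1,2): pos 7,19 vel -3,1 -> not approaching (rel speed -4 <= 0)
Earliest collision: t=5/3 between 0 and 1

Answer: 5/3 0 1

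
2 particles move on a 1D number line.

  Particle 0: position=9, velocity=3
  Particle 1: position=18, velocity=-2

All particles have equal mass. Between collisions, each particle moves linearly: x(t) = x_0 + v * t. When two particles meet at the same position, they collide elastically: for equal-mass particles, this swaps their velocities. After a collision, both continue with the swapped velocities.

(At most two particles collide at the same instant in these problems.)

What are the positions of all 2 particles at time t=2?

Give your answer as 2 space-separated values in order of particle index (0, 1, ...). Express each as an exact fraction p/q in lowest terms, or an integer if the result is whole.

Collision at t=9/5: particles 0 and 1 swap velocities; positions: p0=72/5 p1=72/5; velocities now: v0=-2 v1=3
Advance to t=2 (no further collisions before then); velocities: v0=-2 v1=3; positions = 14 15

Answer: 14 15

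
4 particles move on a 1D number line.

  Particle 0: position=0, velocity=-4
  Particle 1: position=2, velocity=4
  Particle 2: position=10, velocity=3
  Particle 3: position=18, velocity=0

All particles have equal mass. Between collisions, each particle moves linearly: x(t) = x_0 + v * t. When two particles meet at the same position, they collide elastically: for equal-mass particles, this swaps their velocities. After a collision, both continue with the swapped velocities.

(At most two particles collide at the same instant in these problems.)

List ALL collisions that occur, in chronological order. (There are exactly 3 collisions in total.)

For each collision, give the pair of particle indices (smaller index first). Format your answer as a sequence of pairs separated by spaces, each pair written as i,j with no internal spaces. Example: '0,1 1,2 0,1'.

Collision at t=8/3: particles 2 and 3 swap velocities; positions: p0=-32/3 p1=38/3 p2=18 p3=18; velocities now: v0=-4 v1=4 v2=0 v3=3
Collision at t=4: particles 1 and 2 swap velocities; positions: p0=-16 p1=18 p2=18 p3=22; velocities now: v0=-4 v1=0 v2=4 v3=3
Collision at t=8: particles 2 and 3 swap velocities; positions: p0=-32 p1=18 p2=34 p3=34; velocities now: v0=-4 v1=0 v2=3 v3=4

Answer: 2,3 1,2 2,3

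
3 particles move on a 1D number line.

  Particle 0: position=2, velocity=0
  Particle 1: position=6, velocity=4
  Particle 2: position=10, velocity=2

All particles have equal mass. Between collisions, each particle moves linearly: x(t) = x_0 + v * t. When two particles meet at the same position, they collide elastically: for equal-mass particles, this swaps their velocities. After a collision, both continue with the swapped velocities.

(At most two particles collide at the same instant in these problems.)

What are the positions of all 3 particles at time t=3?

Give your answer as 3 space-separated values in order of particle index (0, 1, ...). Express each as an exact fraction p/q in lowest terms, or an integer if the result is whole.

Answer: 2 16 18

Derivation:
Collision at t=2: particles 1 and 2 swap velocities; positions: p0=2 p1=14 p2=14; velocities now: v0=0 v1=2 v2=4
Advance to t=3 (no further collisions before then); velocities: v0=0 v1=2 v2=4; positions = 2 16 18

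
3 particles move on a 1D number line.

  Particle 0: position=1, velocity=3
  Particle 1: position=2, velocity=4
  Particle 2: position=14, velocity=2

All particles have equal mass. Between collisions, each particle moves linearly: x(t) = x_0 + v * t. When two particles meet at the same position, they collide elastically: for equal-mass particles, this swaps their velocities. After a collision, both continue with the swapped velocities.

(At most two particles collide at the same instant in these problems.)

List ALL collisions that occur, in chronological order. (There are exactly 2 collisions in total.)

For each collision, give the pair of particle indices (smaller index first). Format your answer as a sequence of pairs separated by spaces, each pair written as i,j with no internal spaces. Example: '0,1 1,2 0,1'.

Answer: 1,2 0,1

Derivation:
Collision at t=6: particles 1 and 2 swap velocities; positions: p0=19 p1=26 p2=26; velocities now: v0=3 v1=2 v2=4
Collision at t=13: particles 0 and 1 swap velocities; positions: p0=40 p1=40 p2=54; velocities now: v0=2 v1=3 v2=4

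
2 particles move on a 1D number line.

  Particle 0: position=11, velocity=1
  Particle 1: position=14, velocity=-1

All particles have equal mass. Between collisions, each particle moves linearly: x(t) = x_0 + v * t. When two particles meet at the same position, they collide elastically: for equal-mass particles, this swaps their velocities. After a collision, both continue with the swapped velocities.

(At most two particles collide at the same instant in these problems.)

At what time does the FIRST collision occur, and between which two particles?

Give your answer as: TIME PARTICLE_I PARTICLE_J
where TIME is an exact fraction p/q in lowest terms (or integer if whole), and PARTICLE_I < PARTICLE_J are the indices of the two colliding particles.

Answer: 3/2 0 1

Derivation:
Pair (0,1): pos 11,14 vel 1,-1 -> gap=3, closing at 2/unit, collide at t=3/2
Earliest collision: t=3/2 between 0 and 1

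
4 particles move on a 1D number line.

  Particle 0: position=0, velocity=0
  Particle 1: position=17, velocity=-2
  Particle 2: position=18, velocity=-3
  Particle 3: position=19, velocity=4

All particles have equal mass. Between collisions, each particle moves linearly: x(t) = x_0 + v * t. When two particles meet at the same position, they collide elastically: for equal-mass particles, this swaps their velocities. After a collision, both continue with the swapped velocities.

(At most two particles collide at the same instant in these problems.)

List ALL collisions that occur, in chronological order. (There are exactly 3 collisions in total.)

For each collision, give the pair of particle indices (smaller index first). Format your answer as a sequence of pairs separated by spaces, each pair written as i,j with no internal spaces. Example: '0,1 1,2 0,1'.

Answer: 1,2 0,1 1,2

Derivation:
Collision at t=1: particles 1 and 2 swap velocities; positions: p0=0 p1=15 p2=15 p3=23; velocities now: v0=0 v1=-3 v2=-2 v3=4
Collision at t=6: particles 0 and 1 swap velocities; positions: p0=0 p1=0 p2=5 p3=43; velocities now: v0=-3 v1=0 v2=-2 v3=4
Collision at t=17/2: particles 1 and 2 swap velocities; positions: p0=-15/2 p1=0 p2=0 p3=53; velocities now: v0=-3 v1=-2 v2=0 v3=4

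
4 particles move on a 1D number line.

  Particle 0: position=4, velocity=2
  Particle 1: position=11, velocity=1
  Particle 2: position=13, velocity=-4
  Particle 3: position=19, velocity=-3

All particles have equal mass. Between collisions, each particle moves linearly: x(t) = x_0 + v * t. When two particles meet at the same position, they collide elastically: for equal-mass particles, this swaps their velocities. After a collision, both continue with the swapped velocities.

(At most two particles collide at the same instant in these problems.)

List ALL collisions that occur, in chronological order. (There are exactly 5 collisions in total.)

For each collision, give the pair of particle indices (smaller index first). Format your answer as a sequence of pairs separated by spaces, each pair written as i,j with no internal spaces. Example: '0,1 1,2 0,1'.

Collision at t=2/5: particles 1 and 2 swap velocities; positions: p0=24/5 p1=57/5 p2=57/5 p3=89/5; velocities now: v0=2 v1=-4 v2=1 v3=-3
Collision at t=3/2: particles 0 and 1 swap velocities; positions: p0=7 p1=7 p2=25/2 p3=29/2; velocities now: v0=-4 v1=2 v2=1 v3=-3
Collision at t=2: particles 2 and 3 swap velocities; positions: p0=5 p1=8 p2=13 p3=13; velocities now: v0=-4 v1=2 v2=-3 v3=1
Collision at t=3: particles 1 and 2 swap velocities; positions: p0=1 p1=10 p2=10 p3=14; velocities now: v0=-4 v1=-3 v2=2 v3=1
Collision at t=7: particles 2 and 3 swap velocities; positions: p0=-15 p1=-2 p2=18 p3=18; velocities now: v0=-4 v1=-3 v2=1 v3=2

Answer: 1,2 0,1 2,3 1,2 2,3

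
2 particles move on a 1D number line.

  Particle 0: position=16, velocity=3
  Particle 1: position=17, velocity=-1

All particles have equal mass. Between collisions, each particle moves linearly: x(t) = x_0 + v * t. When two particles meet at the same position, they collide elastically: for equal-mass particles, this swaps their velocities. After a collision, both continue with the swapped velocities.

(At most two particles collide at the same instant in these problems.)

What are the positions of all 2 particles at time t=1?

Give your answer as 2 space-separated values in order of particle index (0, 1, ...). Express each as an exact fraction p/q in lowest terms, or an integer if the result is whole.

Answer: 16 19

Derivation:
Collision at t=1/4: particles 0 and 1 swap velocities; positions: p0=67/4 p1=67/4; velocities now: v0=-1 v1=3
Advance to t=1 (no further collisions before then); velocities: v0=-1 v1=3; positions = 16 19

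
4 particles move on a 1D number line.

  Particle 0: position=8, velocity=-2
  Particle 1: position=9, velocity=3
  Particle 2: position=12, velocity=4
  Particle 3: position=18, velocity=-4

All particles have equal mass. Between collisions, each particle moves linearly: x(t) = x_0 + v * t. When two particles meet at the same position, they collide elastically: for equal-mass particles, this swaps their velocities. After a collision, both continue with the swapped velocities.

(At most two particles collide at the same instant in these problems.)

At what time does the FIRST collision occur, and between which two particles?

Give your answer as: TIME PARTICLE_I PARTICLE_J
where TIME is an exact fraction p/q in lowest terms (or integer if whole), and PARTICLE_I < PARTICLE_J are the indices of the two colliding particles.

Pair (0,1): pos 8,9 vel -2,3 -> not approaching (rel speed -5 <= 0)
Pair (1,2): pos 9,12 vel 3,4 -> not approaching (rel speed -1 <= 0)
Pair (2,3): pos 12,18 vel 4,-4 -> gap=6, closing at 8/unit, collide at t=3/4
Earliest collision: t=3/4 between 2 and 3

Answer: 3/4 2 3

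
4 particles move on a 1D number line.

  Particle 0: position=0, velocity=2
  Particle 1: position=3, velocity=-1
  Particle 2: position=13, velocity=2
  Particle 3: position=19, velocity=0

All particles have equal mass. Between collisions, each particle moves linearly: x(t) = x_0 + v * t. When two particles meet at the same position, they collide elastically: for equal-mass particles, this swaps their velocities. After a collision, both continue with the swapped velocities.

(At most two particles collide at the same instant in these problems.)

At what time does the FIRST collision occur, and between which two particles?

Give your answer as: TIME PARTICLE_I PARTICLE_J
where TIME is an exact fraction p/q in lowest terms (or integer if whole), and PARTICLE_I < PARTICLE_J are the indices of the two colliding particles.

Answer: 1 0 1

Derivation:
Pair (0,1): pos 0,3 vel 2,-1 -> gap=3, closing at 3/unit, collide at t=1
Pair (1,2): pos 3,13 vel -1,2 -> not approaching (rel speed -3 <= 0)
Pair (2,3): pos 13,19 vel 2,0 -> gap=6, closing at 2/unit, collide at t=3
Earliest collision: t=1 between 0 and 1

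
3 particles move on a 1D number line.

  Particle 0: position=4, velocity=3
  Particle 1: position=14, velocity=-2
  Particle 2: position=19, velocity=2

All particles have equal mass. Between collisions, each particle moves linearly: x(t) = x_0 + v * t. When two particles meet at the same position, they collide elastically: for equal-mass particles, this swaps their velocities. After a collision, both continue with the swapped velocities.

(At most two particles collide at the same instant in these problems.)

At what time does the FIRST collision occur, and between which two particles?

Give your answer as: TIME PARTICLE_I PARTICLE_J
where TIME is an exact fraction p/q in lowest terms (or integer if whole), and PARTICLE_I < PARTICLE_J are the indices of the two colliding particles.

Answer: 2 0 1

Derivation:
Pair (0,1): pos 4,14 vel 3,-2 -> gap=10, closing at 5/unit, collide at t=2
Pair (1,2): pos 14,19 vel -2,2 -> not approaching (rel speed -4 <= 0)
Earliest collision: t=2 between 0 and 1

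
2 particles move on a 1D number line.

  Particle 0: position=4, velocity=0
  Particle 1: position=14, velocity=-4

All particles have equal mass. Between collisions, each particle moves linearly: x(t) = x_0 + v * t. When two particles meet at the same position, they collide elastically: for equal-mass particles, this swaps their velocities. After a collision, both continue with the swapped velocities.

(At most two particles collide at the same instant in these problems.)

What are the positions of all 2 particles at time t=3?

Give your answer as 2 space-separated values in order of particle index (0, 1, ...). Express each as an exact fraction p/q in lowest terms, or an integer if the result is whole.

Answer: 2 4

Derivation:
Collision at t=5/2: particles 0 and 1 swap velocities; positions: p0=4 p1=4; velocities now: v0=-4 v1=0
Advance to t=3 (no further collisions before then); velocities: v0=-4 v1=0; positions = 2 4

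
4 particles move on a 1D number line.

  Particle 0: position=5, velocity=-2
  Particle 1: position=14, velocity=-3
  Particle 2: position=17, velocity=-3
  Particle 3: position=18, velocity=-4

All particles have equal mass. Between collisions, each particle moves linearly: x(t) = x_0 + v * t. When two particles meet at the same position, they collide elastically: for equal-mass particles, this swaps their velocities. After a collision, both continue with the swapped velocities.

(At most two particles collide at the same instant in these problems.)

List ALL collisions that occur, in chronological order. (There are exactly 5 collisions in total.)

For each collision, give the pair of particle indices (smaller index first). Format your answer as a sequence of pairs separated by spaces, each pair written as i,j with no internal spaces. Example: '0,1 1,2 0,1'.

Answer: 2,3 1,2 0,1 1,2 2,3

Derivation:
Collision at t=1: particles 2 and 3 swap velocities; positions: p0=3 p1=11 p2=14 p3=14; velocities now: v0=-2 v1=-3 v2=-4 v3=-3
Collision at t=4: particles 1 and 2 swap velocities; positions: p0=-3 p1=2 p2=2 p3=5; velocities now: v0=-2 v1=-4 v2=-3 v3=-3
Collision at t=13/2: particles 0 and 1 swap velocities; positions: p0=-8 p1=-8 p2=-11/2 p3=-5/2; velocities now: v0=-4 v1=-2 v2=-3 v3=-3
Collision at t=9: particles 1 and 2 swap velocities; positions: p0=-18 p1=-13 p2=-13 p3=-10; velocities now: v0=-4 v1=-3 v2=-2 v3=-3
Collision at t=12: particles 2 and 3 swap velocities; positions: p0=-30 p1=-22 p2=-19 p3=-19; velocities now: v0=-4 v1=-3 v2=-3 v3=-2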